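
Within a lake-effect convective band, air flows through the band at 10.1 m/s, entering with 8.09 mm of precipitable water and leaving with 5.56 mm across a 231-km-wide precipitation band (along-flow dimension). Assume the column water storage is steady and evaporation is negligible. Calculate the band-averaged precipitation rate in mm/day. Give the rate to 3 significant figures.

R ≈ 9.56 mm/day

Column moisture flux per unit crosswind length is F = V × PW.
Inflow: F_in = 10.1 × 8.09 = 81.709 mm·m/s
Outflow: F_out = 10.1 × 5.56 = 56.156 mm·m/s
Steady-state rate R = (F_in − F_out)/L = (81.709 − 56.156) / 231000 m = 1.106e-04 mm/s.
R = 1.106e-04 × 3600 × 24 = 9.56 mm/day.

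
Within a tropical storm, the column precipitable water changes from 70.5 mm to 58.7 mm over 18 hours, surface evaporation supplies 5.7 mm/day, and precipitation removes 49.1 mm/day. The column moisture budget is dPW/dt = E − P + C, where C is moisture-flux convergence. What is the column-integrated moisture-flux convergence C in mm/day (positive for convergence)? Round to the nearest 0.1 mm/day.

dPW/dt = (58.7 − 70.5) mm / (18/24 day) = -15.733 mm/day.
C = dPW/dt − E + P = (-15.733) − 5.7 + 49.1 = 27.7 mm/day.

C ≈ 27.7 mm/day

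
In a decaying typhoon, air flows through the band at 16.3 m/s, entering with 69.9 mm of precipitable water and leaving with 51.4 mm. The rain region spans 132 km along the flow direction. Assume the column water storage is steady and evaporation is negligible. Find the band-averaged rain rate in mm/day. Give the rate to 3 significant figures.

Column moisture flux per unit crosswind length is F = V × PW.
Inflow: F_in = 16.3 × 69.9 = 1139.37 mm·m/s
Outflow: F_out = 16.3 × 51.4 = 837.82 mm·m/s
Steady-state rate R = (F_in − F_out)/L = (1139.37 − 837.82) / 132000 m = 2.284e-03 mm/s.
R = 2.284e-03 × 3600 × 24 = 197 mm/day.

R ≈ 197 mm/day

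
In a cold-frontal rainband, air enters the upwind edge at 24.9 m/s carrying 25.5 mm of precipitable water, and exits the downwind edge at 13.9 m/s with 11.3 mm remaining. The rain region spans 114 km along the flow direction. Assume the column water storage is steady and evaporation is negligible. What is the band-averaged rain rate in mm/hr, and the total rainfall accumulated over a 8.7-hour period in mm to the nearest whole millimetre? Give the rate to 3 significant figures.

Column moisture flux per unit crosswind length is F = V × PW.
Inflow: F_in = 24.9 × 25.5 = 634.95 mm·m/s
Outflow: F_out = 13.9 × 11.3 = 157.07 mm·m/s
Steady-state rate R = (F_in − F_out)/L = (634.95 − 157.07) / 114000 m = 4.192e-03 mm/s.
R = 4.192e-03 × 3600 = 15.1 mm/hr.
Over 8.7 h: total = 15.1 × 8.7 = 131.37 ≈ 131 mm.

R ≈ 15.1 mm/hr; total ≈ 131 mm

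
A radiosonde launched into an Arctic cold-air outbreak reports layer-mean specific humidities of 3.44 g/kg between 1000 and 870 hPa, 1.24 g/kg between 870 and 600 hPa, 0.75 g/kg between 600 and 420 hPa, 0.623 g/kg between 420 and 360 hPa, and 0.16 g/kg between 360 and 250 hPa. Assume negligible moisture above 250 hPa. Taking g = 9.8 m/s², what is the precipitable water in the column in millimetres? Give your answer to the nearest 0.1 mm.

PW ≈ 9.9 mm

Precipitable water is the column-integrated vapour mass per unit area: PW = (1/g) Σ q̄ Δp, with q in kg/kg and Δp in Pa (1 kg/m² of water = 1 mm).
Layer 1000–870 hPa: Δp = 130 hPa = 13000 Pa, q̄ = 0.00344 kg/kg → 0.00344 × 13000 / 9.8 = 4.56 mm
Layer 870–600 hPa: Δp = 270 hPa = 27000 Pa, q̄ = 0.00124 kg/kg → 0.00124 × 27000 / 9.8 = 3.42 mm
Layer 600–420 hPa: Δp = 180 hPa = 18000 Pa, q̄ = 0.00075 kg/kg → 0.00075 × 18000 / 9.8 = 1.38 mm
Layer 420–360 hPa: Δp = 60 hPa = 6000 Pa, q̄ = 0.000623 kg/kg → 0.000623 × 6000 / 9.8 = 0.38 mm
Layer 360–250 hPa: Δp = 110 hPa = 11000 Pa, q̄ = 0.00016 kg/kg → 0.00016 × 11000 / 9.8 = 0.18 mm
PW = 4.56 + 3.42 + 1.38 + 0.38 + 0.18 = 9.92 ≈ 9.9 mm.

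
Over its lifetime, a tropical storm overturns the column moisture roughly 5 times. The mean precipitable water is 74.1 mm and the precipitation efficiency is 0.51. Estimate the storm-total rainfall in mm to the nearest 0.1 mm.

rainfall ≈ 189.0 mm

Each cycle deposits ε × PW = 0.51 × 74.1 = 37.791 mm.
Over 5 cycles: 5 × 37.791 = 189.0 mm.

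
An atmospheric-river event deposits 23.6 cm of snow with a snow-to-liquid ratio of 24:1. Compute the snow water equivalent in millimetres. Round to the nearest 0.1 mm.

SWE ≈ 9.8 mm

SWE = snow depth / ratio = 23.6 cm / 24 = 0.983 cm = 9.8 mm.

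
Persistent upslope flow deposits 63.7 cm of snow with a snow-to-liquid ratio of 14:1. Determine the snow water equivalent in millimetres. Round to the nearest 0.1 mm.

SWE ≈ 45.5 mm

SWE = snow depth / ratio = 63.7 cm / 14 = 4.550 cm = 45.5 mm.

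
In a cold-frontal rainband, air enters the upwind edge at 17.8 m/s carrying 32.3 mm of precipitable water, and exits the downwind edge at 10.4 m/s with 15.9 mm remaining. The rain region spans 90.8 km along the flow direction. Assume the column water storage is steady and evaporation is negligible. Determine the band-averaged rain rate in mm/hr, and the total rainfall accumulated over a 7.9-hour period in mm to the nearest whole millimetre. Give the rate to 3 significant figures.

Column moisture flux per unit crosswind length is F = V × PW.
Inflow: F_in = 17.8 × 32.3 = 574.94 mm·m/s
Outflow: F_out = 10.4 × 15.9 = 165.36 mm·m/s
Steady-state rate R = (F_in − F_out)/L = (574.94 − 165.36) / 90800 m = 4.511e-03 mm/s.
R = 4.511e-03 × 3600 = 16.2 mm/hr.
Over 7.9 h: total = 16.2 × 7.9 = 127.98 ≈ 128 mm.

R ≈ 16.2 mm/hr; total ≈ 128 mm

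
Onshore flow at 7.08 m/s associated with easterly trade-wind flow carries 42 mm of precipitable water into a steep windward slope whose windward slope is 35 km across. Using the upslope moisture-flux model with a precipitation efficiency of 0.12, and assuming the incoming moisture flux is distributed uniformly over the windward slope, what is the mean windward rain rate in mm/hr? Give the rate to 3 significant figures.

R ≈ 3.67 mm/hr

Incoming column moisture flux per unit ridge length: F = V × PW = 7.08 × 42 = 297.36 mm·m/s.
Spread over the 35 km slope with efficiency ε = 0.12: R = ε·F/W = 0.12 × 297.36 / 35000 m = 1.020e-03 mm/s.
R = 1.020e-03 × 3600 = 3.67 mm/hr.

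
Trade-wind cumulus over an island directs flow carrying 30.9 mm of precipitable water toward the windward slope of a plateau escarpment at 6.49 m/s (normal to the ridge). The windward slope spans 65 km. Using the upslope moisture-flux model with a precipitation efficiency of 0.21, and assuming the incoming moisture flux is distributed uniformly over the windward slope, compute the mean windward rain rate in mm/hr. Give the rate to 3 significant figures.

R ≈ 2.33 mm/hr

Incoming column moisture flux per unit ridge length: F = V × PW = 6.49 × 30.9 = 200.541 mm·m/s.
Spread over the 65 km slope with efficiency ε = 0.21: R = ε·F/W = 0.21 × 200.541 / 65000 m = 6.479e-04 mm/s.
R = 6.479e-04 × 3600 = 2.33 mm/hr.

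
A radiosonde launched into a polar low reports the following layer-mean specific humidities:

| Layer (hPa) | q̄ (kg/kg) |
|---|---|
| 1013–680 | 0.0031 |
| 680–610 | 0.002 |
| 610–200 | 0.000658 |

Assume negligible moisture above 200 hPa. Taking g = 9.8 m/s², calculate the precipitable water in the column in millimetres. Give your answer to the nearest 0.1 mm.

Precipitable water is the column-integrated vapour mass per unit area: PW = (1/g) Σ q̄ Δp, with q in kg/kg and Δp in Pa (1 kg/m² of water = 1 mm).
Layer 1013–680 hPa: Δp = 333 hPa = 33300 Pa, q̄ = 0.0031 kg/kg → 0.0031 × 33300 / 9.8 = 10.53 mm
Layer 680–610 hPa: Δp = 70 hPa = 7000 Pa, q̄ = 0.002 kg/kg → 0.002 × 7000 / 9.8 = 1.43 mm
Layer 610–200 hPa: Δp = 410 hPa = 41000 Pa, q̄ = 0.000658 kg/kg → 0.000658 × 41000 / 9.8 = 2.75 mm
PW = 10.53 + 1.43 + 2.75 = 14.71 ≈ 14.7 mm.

PW ≈ 14.7 mm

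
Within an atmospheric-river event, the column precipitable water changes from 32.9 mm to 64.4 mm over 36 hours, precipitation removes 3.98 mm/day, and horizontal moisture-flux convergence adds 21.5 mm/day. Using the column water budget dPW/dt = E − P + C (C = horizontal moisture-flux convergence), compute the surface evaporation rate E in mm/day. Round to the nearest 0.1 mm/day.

E ≈ 3.5 mm/day

dPW/dt = (64.4 − 32.9) mm / (36/24 day) = +21.000 mm/day.
E = dPW/dt + P − C = (+21.000) + 3.98 − (21.5) = 3.5 mm/day.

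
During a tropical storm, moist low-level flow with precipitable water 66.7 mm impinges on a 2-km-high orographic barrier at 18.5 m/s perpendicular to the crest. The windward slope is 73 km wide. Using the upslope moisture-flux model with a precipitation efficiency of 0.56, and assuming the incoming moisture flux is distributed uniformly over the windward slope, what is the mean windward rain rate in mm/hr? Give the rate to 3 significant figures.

R ≈ 34.1 mm/hr

Incoming column moisture flux per unit ridge length: F = V × PW = 18.5 × 66.7 = 1233.95 mm·m/s.
Spread over the 73 km slope with efficiency ε = 0.56: R = ε·F/W = 0.56 × 1233.95 / 73000 m = 9.466e-03 mm/s.
R = 9.466e-03 × 3600 = 34.1 mm/hr.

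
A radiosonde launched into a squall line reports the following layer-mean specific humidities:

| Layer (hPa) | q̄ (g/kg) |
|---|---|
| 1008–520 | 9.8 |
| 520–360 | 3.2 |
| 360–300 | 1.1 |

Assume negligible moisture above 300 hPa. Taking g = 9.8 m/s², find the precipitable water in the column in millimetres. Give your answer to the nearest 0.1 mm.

Precipitable water is the column-integrated vapour mass per unit area: PW = (1/g) Σ q̄ Δp, with q in kg/kg and Δp in Pa (1 kg/m² of water = 1 mm).
Layer 1008–520 hPa: Δp = 488 hPa = 48800 Pa, q̄ = 0.0098 kg/kg → 0.0098 × 48800 / 9.8 = 48.80 mm
Layer 520–360 hPa: Δp = 160 hPa = 16000 Pa, q̄ = 0.0032 kg/kg → 0.0032 × 16000 / 9.8 = 5.22 mm
Layer 360–300 hPa: Δp = 60 hPa = 6000 Pa, q̄ = 0.0011 kg/kg → 0.0011 × 6000 / 9.8 = 0.67 mm
PW = 48.80 + 5.22 + 0.67 = 54.69 ≈ 54.7 mm.

PW ≈ 54.7 mm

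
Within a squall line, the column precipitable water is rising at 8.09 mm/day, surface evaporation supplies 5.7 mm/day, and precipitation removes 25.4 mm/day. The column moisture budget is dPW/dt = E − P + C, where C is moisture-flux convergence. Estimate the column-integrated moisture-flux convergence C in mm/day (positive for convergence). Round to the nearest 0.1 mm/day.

C ≈ 27.8 mm/day

dPW/dt = +8.09 mm/day.
C = dPW/dt − E + P = (+8.09) − 5.7 + 25.4 = 27.8 mm/day.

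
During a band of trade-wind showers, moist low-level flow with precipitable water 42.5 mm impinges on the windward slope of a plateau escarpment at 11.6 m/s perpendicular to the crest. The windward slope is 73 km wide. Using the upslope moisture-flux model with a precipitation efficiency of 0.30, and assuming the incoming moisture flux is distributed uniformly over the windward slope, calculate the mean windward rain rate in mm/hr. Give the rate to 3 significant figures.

R ≈ 7.29 mm/hr

Incoming column moisture flux per unit ridge length: F = V × PW = 11.6 × 42.5 = 493 mm·m/s.
Spread over the 73 km slope with efficiency ε = 0.30: R = ε·F/W = 0.30 × 493 / 73000 m = 2.026e-03 mm/s.
R = 2.026e-03 × 3600 = 7.29 mm/hr.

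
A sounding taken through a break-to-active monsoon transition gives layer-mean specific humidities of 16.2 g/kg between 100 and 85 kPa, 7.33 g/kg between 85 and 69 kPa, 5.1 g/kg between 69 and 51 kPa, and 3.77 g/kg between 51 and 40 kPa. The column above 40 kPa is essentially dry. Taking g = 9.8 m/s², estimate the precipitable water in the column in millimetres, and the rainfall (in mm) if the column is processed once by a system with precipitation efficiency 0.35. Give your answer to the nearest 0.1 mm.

Precipitable water is the column-integrated vapour mass per unit area: PW = (1/g) Σ q̄ Δp, with q in kg/kg and Δp in Pa (1 kg/m² of water = 1 mm).
Layer 100–85 kPa: Δp = 150 hPa = 15000 Pa, q̄ = 0.0162 kg/kg → 0.0162 × 15000 / 9.8 = 24.80 mm
Layer 85–69 kPa: Δp = 160 hPa = 16000 Pa, q̄ = 0.00733 kg/kg → 0.00733 × 16000 / 9.8 = 11.97 mm
Layer 69–51 kPa: Δp = 180 hPa = 18000 Pa, q̄ = 0.0051 kg/kg → 0.0051 × 18000 / 9.8 = 9.37 mm
Layer 51–40 kPa: Δp = 110 hPa = 11000 Pa, q̄ = 0.00377 kg/kg → 0.00377 × 11000 / 9.8 = 4.23 mm
PW = 24.80 + 11.97 + 9.37 + 4.23 = 50.37 ≈ 50.4 mm.
Rainfall = ε × PW = 0.35 × 50.4 = 17.6 mm.

PW ≈ 50.4 mm; rainfall ≈ 17.6 mm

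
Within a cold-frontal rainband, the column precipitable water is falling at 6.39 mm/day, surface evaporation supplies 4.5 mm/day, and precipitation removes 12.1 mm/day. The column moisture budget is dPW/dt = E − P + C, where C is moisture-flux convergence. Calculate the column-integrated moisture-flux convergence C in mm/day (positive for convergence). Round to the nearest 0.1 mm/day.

C ≈ 1.2 mm/day

dPW/dt = -6.39 mm/day.
C = dPW/dt − E + P = (-6.39) − 4.5 + 12.1 = 1.2 mm/day.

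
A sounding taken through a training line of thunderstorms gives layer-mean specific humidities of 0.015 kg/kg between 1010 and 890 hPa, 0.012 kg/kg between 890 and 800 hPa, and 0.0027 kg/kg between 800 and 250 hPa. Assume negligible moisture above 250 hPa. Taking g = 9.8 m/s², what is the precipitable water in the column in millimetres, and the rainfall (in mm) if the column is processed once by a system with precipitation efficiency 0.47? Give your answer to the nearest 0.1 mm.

PW ≈ 44.5 mm; rainfall ≈ 20.9 mm

Precipitable water is the column-integrated vapour mass per unit area: PW = (1/g) Σ q̄ Δp, with q in kg/kg and Δp in Pa (1 kg/m² of water = 1 mm).
Layer 1010–890 hPa: Δp = 120 hPa = 12000 Pa, q̄ = 0.015 kg/kg → 0.015 × 12000 / 9.8 = 18.37 mm
Layer 890–800 hPa: Δp = 90 hPa = 9000 Pa, q̄ = 0.012 kg/kg → 0.012 × 9000 / 9.8 = 11.02 mm
Layer 800–250 hPa: Δp = 550 hPa = 55000 Pa, q̄ = 0.0027 kg/kg → 0.0027 × 55000 / 9.8 = 15.15 mm
PW = 18.37 + 11.02 + 15.15 = 44.54 ≈ 44.5 mm.
Rainfall = ε × PW = 0.47 × 44.5 = 20.9 mm.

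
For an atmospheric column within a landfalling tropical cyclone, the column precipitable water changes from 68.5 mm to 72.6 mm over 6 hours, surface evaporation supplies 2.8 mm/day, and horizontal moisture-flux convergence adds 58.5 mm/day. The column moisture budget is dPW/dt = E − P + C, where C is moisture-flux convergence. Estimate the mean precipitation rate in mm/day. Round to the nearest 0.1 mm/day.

P ≈ 44.9 mm/day

dPW/dt = (72.6 − 68.5) mm / (6/24 day) = +16.400 mm/day.
P = E + C − dPW/dt = 2.8 + (58.5) − (+16.400) = 44.9 mm/day.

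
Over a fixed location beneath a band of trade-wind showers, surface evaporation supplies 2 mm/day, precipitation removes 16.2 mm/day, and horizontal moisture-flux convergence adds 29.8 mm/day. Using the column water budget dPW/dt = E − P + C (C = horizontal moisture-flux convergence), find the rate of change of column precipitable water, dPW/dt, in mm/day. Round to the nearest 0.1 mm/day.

dPW/dt = E − P + C = 2 − 16.2 + (29.8) = 15.6 mm/day.

dPW/dt ≈ 15.6 mm/day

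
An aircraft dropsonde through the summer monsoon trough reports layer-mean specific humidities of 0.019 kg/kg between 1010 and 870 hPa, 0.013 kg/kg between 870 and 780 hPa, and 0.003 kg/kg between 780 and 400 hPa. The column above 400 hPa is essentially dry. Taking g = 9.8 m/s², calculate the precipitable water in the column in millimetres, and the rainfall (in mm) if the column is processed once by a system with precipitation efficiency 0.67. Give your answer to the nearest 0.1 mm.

PW ≈ 50.7 mm; rainfall ≈ 34.0 mm

Precipitable water is the column-integrated vapour mass per unit area: PW = (1/g) Σ q̄ Δp, with q in kg/kg and Δp in Pa (1 kg/m² of water = 1 mm).
Layer 1010–870 hPa: Δp = 140 hPa = 14000 Pa, q̄ = 0.019 kg/kg → 0.019 × 14000 / 9.8 = 27.14 mm
Layer 870–780 hPa: Δp = 90 hPa = 9000 Pa, q̄ = 0.013 kg/kg → 0.013 × 9000 / 9.8 = 11.94 mm
Layer 780–400 hPa: Δp = 380 hPa = 38000 Pa, q̄ = 0.003 kg/kg → 0.003 × 38000 / 9.8 = 11.63 mm
PW = 27.14 + 11.94 + 11.63 = 50.71 ≈ 50.7 mm.
Rainfall = ε × PW = 0.67 × 50.7 = 34.0 mm.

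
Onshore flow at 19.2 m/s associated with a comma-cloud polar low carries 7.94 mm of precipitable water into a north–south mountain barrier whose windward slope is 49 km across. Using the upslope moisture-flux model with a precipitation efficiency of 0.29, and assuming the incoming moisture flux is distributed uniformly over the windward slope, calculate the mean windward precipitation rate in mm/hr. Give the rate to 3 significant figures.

R ≈ 3.25 mm/hr

Incoming column moisture flux per unit ridge length: F = V × PW = 19.2 × 7.94 = 152.448 mm·m/s.
Spread over the 49 km slope with efficiency ε = 0.29: R = ε·F/W = 0.29 × 152.448 / 49000 m = 9.022e-04 mm/s.
R = 9.022e-04 × 3600 = 3.25 mm/hr.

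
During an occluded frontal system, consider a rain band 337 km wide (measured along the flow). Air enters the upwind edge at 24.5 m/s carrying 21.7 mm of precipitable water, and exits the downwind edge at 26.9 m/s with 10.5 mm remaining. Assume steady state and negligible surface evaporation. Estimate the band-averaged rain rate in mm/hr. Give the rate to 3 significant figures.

R ≈ 2.66 mm/hr

Column moisture flux per unit crosswind length is F = V × PW.
Inflow: F_in = 24.5 × 21.7 = 531.65 mm·m/s
Outflow: F_out = 26.9 × 10.5 = 282.45 mm·m/s
Steady-state rate R = (F_in − F_out)/L = (531.65 − 282.45) / 337000 m = 7.395e-04 mm/s.
R = 7.395e-04 × 3600 = 2.66 mm/hr.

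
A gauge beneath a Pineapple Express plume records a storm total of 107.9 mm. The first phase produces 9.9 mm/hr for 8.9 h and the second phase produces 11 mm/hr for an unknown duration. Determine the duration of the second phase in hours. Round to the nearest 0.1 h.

Known phases: 9.9 × 8.9 = 88.11 mm.
Remaining depth = 107.9 − 88.11 = 19.79 mm.
Duration = 19.79 / 11 = 1.8 h.

duration ≈ 1.8 h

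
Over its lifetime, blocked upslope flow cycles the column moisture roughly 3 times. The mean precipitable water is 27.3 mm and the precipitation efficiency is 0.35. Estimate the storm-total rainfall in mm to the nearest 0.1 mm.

rainfall ≈ 28.7 mm

Each cycle deposits ε × PW = 0.35 × 27.3 = 9.555 mm.
Over 3 cycles: 3 × 9.555 = 28.7 mm.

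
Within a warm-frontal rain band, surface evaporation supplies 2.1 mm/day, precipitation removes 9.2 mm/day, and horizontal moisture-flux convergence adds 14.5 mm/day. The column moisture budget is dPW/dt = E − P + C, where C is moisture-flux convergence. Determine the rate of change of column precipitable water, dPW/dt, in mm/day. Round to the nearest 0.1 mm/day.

dPW/dt ≈ 7.4 mm/day

dPW/dt = E − P + C = 2.1 − 9.2 + (14.5) = 7.4 mm/day.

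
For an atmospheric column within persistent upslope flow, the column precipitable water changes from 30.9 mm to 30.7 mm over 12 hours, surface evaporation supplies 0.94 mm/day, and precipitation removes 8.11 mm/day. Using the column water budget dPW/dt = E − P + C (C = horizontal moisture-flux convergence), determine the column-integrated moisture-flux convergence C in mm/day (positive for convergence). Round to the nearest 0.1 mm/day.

C ≈ 6.8 mm/day

dPW/dt = (30.7 − 30.9) mm / (12/24 day) = -0.400 mm/day.
C = dPW/dt − E + P = (-0.400) − 0.94 + 8.11 = 6.8 mm/day.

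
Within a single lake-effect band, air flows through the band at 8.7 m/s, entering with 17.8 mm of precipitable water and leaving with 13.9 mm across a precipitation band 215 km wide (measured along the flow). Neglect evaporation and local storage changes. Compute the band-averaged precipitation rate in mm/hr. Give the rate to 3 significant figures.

Column moisture flux per unit crosswind length is F = V × PW.
Inflow: F_in = 8.7 × 17.8 = 154.86 mm·m/s
Outflow: F_out = 8.7 × 13.9 = 120.93 mm·m/s
Steady-state rate R = (F_in − F_out)/L = (154.86 − 120.93) / 215000 m = 1.578e-04 mm/s.
R = 1.578e-04 × 3600 = 0.568 mm/hr.

R ≈ 0.568 mm/hr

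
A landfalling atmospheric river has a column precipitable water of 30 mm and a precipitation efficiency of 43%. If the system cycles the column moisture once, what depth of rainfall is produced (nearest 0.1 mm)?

Rainfall = ε × PW = 0.43 × 30 = 12.9 mm.

rainfall ≈ 12.9 mm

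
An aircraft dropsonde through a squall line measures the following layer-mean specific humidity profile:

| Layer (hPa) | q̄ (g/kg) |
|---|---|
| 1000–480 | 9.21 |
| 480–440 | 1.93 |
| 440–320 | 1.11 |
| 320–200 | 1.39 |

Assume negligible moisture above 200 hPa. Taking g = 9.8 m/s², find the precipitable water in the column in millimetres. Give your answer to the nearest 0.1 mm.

Precipitable water is the column-integrated vapour mass per unit area: PW = (1/g) Σ q̄ Δp, with q in kg/kg and Δp in Pa (1 kg/m² of water = 1 mm).
Layer 1000–480 hPa: Δp = 520 hPa = 52000 Pa, q̄ = 0.00921 kg/kg → 0.00921 × 52000 / 9.8 = 48.87 mm
Layer 480–440 hPa: Δp = 40 hPa = 4000 Pa, q̄ = 0.00193 kg/kg → 0.00193 × 4000 / 9.8 = 0.79 mm
Layer 440–320 hPa: Δp = 120 hPa = 12000 Pa, q̄ = 0.00111 kg/kg → 0.00111 × 12000 / 9.8 = 1.36 mm
Layer 320–200 hPa: Δp = 120 hPa = 12000 Pa, q̄ = 0.00139 kg/kg → 0.00139 × 12000 / 9.8 = 1.70 mm
PW = 48.87 + 0.79 + 1.36 + 1.70 = 52.72 ≈ 52.7 mm.

PW ≈ 52.7 mm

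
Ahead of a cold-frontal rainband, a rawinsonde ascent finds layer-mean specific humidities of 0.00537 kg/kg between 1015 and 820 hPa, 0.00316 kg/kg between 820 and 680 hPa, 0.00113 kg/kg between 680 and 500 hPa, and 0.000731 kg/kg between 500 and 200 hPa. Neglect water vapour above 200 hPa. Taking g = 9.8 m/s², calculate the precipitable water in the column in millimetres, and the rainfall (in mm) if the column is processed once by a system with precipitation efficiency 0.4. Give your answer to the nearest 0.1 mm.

Precipitable water is the column-integrated vapour mass per unit area: PW = (1/g) Σ q̄ Δp, with q in kg/kg and Δp in Pa (1 kg/m² of water = 1 mm).
Layer 1015–820 hPa: Δp = 195 hPa = 19500 Pa, q̄ = 0.00537 kg/kg → 0.00537 × 19500 / 9.8 = 10.69 mm
Layer 820–680 hPa: Δp = 140 hPa = 14000 Pa, q̄ = 0.00316 kg/kg → 0.00316 × 14000 / 9.8 = 4.51 mm
Layer 680–500 hPa: Δp = 180 hPa = 18000 Pa, q̄ = 0.00113 kg/kg → 0.00113 × 18000 / 9.8 = 2.08 mm
Layer 500–200 hPa: Δp = 300 hPa = 30000 Pa, q̄ = 0.000731 kg/kg → 0.000731 × 30000 / 9.8 = 2.24 mm
PW = 10.69 + 4.51 + 2.08 + 2.24 = 19.52 ≈ 19.5 mm.
Rainfall = ε × PW = 0.4 × 19.5 = 7.8 mm.

PW ≈ 19.5 mm; rainfall ≈ 7.8 mm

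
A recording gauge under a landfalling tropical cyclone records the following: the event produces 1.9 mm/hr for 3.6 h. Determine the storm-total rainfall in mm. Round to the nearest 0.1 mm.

Total = Σ Rᵢ Δtᵢ = 1.9 × 3.6
      = 6.84 = 6.8 mm.

total ≈ 6.8 mm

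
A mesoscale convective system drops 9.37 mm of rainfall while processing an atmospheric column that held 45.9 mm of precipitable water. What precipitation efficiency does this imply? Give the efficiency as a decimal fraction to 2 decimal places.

ε = rainfall / PW = 9.37 / 45.9 = 0.20.

ε ≈ 0.20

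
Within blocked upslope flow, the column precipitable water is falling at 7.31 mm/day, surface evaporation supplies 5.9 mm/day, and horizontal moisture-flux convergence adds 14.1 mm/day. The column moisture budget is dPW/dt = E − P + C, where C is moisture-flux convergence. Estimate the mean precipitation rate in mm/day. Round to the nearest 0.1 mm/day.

dPW/dt = -7.31 mm/day.
P = E + C − dPW/dt = 5.9 + (14.1) − (-7.31) = 27.3 mm/day.

P ≈ 27.3 mm/day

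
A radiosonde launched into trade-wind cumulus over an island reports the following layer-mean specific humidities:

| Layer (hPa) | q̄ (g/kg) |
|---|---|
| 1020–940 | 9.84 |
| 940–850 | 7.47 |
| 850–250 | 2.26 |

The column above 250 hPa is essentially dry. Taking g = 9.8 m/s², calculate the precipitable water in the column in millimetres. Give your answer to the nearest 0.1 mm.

Precipitable water is the column-integrated vapour mass per unit area: PW = (1/g) Σ q̄ Δp, with q in kg/kg and Δp in Pa (1 kg/m² of water = 1 mm).
Layer 1020–940 hPa: Δp = 80 hPa = 8000 Pa, q̄ = 0.00984 kg/kg → 0.00984 × 8000 / 9.8 = 8.03 mm
Layer 940–850 hPa: Δp = 90 hPa = 9000 Pa, q̄ = 0.00747 kg/kg → 0.00747 × 9000 / 9.8 = 6.86 mm
Layer 850–250 hPa: Δp = 600 hPa = 60000 Pa, q̄ = 0.00226 kg/kg → 0.00226 × 60000 / 9.8 = 13.84 mm
PW = 8.03 + 6.86 + 13.84 = 28.73 ≈ 28.7 mm.

PW ≈ 28.7 mm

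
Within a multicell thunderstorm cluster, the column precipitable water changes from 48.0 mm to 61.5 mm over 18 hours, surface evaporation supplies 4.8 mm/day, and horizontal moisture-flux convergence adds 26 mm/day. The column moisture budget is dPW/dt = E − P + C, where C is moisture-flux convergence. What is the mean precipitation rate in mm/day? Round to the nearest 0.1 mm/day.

dPW/dt = (61.5 − 48.0) mm / (18/24 day) = +18.000 mm/day.
P = E + C − dPW/dt = 4.8 + (26) − (+18.000) = 12.8 mm/day.

P ≈ 12.8 mm/day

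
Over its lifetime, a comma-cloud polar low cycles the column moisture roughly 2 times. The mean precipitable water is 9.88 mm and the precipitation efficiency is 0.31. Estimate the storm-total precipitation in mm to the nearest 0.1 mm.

precipitation ≈ 6.1 mm

Each cycle deposits ε × PW = 0.31 × 9.88 = 3.0628 mm.
Over 2 cycles: 2 × 3.0628 = 6.1 mm.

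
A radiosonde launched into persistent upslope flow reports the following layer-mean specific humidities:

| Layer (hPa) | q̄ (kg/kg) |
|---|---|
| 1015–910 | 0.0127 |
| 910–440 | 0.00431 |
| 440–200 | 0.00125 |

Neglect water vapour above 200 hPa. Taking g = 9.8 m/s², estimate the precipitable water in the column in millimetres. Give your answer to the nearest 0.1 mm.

PW ≈ 37.3 mm

Precipitable water is the column-integrated vapour mass per unit area: PW = (1/g) Σ q̄ Δp, with q in kg/kg and Δp in Pa (1 kg/m² of water = 1 mm).
Layer 1015–910 hPa: Δp = 105 hPa = 10500 Pa, q̄ = 0.0127 kg/kg → 0.0127 × 10500 / 9.8 = 13.61 mm
Layer 910–440 hPa: Δp = 470 hPa = 47000 Pa, q̄ = 0.00431 kg/kg → 0.00431 × 47000 / 9.8 = 20.67 mm
Layer 440–200 hPa: Δp = 240 hPa = 24000 Pa, q̄ = 0.00125 kg/kg → 0.00125 × 24000 / 9.8 = 3.06 mm
PW = 13.61 + 20.67 + 3.06 = 37.34 ≈ 37.3 mm.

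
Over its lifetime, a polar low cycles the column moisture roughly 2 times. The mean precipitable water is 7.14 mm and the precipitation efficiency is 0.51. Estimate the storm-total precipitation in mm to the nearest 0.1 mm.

Each cycle deposits ε × PW = 0.51 × 7.14 = 3.6414 mm.
Over 2 cycles: 2 × 3.6414 = 7.3 mm.

precipitation ≈ 7.3 mm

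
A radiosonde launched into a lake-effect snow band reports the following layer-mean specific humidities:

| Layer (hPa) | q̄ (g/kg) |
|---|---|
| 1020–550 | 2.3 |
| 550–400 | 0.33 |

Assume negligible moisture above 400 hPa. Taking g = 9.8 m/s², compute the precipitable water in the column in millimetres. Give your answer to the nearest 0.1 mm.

Precipitable water is the column-integrated vapour mass per unit area: PW = (1/g) Σ q̄ Δp, with q in kg/kg and Δp in Pa (1 kg/m² of water = 1 mm).
Layer 1020–550 hPa: Δp = 470 hPa = 47000 Pa, q̄ = 0.0023 kg/kg → 0.0023 × 47000 / 9.8 = 11.03 mm
Layer 550–400 hPa: Δp = 150 hPa = 15000 Pa, q̄ = 0.00033 kg/kg → 0.00033 × 15000 / 9.8 = 0.51 mm
PW = 11.03 + 0.51 = 11.54 ≈ 11.5 mm.

PW ≈ 11.5 mm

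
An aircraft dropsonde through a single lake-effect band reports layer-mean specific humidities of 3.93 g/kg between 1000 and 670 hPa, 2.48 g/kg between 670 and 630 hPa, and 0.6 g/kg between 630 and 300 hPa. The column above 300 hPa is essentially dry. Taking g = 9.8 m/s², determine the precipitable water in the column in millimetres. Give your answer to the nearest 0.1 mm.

Precipitable water is the column-integrated vapour mass per unit area: PW = (1/g) Σ q̄ Δp, with q in kg/kg and Δp in Pa (1 kg/m² of water = 1 mm).
Layer 1000–670 hPa: Δp = 330 hPa = 33000 Pa, q̄ = 0.00393 kg/kg → 0.00393 × 33000 / 9.8 = 13.23 mm
Layer 670–630 hPa: Δp = 40 hPa = 4000 Pa, q̄ = 0.00248 kg/kg → 0.00248 × 4000 / 9.8 = 1.01 mm
Layer 630–300 hPa: Δp = 330 hPa = 33000 Pa, q̄ = 0.0006 kg/kg → 0.0006 × 33000 / 9.8 = 2.02 mm
PW = 13.23 + 1.01 + 2.02 = 16.26 ≈ 16.3 mm.

PW ≈ 16.3 mm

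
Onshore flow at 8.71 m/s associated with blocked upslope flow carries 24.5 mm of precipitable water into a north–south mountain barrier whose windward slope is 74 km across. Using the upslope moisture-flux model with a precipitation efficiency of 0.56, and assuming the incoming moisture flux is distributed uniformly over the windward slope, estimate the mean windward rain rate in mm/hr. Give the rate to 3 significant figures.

R ≈ 5.81 mm/hr

Incoming column moisture flux per unit ridge length: F = V × PW = 8.71 × 24.5 = 213.395 mm·m/s.
Spread over the 74 km slope with efficiency ε = 0.56: R = ε·F/W = 0.56 × 213.395 / 74000 m = 1.615e-03 mm/s.
R = 1.615e-03 × 3600 = 5.81 mm/hr.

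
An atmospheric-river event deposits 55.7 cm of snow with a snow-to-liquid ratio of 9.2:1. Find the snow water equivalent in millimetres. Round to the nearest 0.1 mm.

SWE ≈ 60.5 mm

SWE = snow depth / ratio = 55.7 cm / 9.2 = 6.054 cm = 60.5 mm.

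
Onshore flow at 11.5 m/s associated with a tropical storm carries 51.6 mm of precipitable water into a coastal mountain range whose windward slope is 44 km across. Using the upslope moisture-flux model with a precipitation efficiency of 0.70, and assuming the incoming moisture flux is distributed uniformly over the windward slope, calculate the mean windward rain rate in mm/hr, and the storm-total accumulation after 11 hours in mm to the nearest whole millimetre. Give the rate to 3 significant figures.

R ≈ 34.0 mm/hr; total ≈ 374 mm

Incoming column moisture flux per unit ridge length: F = V × PW = 11.5 × 51.6 = 593.4 mm·m/s.
Spread over the 44 km slope with efficiency ε = 0.70: R = ε·F/W = 0.70 × 593.4 / 44000 m = 9.440e-03 mm/s.
R = 9.440e-03 × 3600 = 34.0 mm/hr.
Over 11 h: total = 34.0 × 11 = 374 mm.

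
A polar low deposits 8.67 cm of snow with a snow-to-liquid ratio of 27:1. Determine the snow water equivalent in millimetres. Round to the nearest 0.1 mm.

SWE = snow depth / ratio = 8.67 cm / 27 = 0.321 cm = 3.2 mm.

SWE ≈ 3.2 mm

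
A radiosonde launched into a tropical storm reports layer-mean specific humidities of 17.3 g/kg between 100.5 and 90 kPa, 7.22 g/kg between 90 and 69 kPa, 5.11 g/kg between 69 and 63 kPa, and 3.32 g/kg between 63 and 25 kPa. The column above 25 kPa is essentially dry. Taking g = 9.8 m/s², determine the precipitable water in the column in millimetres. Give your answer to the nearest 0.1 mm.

PW ≈ 50.0 mm

Precipitable water is the column-integrated vapour mass per unit area: PW = (1/g) Σ q̄ Δp, with q in kg/kg and Δp in Pa (1 kg/m² of water = 1 mm).
Layer 100.5–90 kPa: Δp = 105 hPa = 10500 Pa, q̄ = 0.0173 kg/kg → 0.0173 × 10500 / 9.8 = 18.54 mm
Layer 90–69 kPa: Δp = 210 hPa = 21000 Pa, q̄ = 0.00722 kg/kg → 0.00722 × 21000 / 9.8 = 15.47 mm
Layer 69–63 kPa: Δp = 60 hPa = 6000 Pa, q̄ = 0.00511 kg/kg → 0.00511 × 6000 / 9.8 = 3.13 mm
Layer 63–25 kPa: Δp = 380 hPa = 38000 Pa, q̄ = 0.00332 kg/kg → 0.00332 × 38000 / 9.8 = 12.87 mm
PW = 18.54 + 15.47 + 3.13 + 12.87 = 50.01 ≈ 50.0 mm.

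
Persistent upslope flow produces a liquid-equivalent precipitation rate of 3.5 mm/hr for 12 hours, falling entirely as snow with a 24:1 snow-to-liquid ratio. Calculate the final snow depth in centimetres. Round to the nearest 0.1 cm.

Liquid-equivalent depth = 3.5 × 12 = 42 mm.
Snow depth = 42 mm × 24 = 1008 mm = 100.8 cm.

snow depth ≈ 100.8 cm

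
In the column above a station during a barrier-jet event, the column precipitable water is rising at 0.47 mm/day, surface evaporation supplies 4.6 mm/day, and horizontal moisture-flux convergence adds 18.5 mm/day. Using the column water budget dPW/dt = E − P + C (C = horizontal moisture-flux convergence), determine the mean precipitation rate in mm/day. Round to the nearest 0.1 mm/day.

P ≈ 22.6 mm/day

dPW/dt = +0.47 mm/day.
P = E + C − dPW/dt = 4.6 + (18.5) − (+0.47) = 22.6 mm/day.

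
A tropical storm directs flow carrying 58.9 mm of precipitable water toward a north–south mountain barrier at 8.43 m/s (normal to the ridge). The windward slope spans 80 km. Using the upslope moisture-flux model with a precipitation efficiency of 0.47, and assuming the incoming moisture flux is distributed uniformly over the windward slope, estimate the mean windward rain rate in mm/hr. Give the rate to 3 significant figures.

Incoming column moisture flux per unit ridge length: F = V × PW = 8.43 × 58.9 = 496.527 mm·m/s.
Spread over the 80 km slope with efficiency ε = 0.47: R = ε·F/W = 0.47 × 496.527 / 80000 m = 2.917e-03 mm/s.
R = 2.917e-03 × 3600 = 10.5 mm/hr.

R ≈ 10.5 mm/hr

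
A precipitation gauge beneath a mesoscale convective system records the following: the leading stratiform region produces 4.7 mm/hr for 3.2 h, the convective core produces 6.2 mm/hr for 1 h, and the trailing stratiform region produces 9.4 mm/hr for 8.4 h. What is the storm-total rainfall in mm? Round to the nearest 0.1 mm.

total ≈ 100.2 mm

Total = Σ Rᵢ Δtᵢ = 4.7 × 3.2 + 6.2 × 1 + 9.4 × 8.4
      = 15.04 + 6.2 + 78.96 = 100.2 mm.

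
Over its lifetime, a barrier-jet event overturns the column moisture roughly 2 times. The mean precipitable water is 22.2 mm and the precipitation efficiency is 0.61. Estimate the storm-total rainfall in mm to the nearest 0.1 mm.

Each cycle deposits ε × PW = 0.61 × 22.2 = 13.542 mm.
Over 2 cycles: 2 × 13.542 = 27.1 mm.

rainfall ≈ 27.1 mm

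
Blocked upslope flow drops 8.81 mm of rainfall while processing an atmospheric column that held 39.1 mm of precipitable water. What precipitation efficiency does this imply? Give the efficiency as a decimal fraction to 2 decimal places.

ε ≈ 0.23

ε = rainfall / PW = 8.81 / 39.1 = 0.23.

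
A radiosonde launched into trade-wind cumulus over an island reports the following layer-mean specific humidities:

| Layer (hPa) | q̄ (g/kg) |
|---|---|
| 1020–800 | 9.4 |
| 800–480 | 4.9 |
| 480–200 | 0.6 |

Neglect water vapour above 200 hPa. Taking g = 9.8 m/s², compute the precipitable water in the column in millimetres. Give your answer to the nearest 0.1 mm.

PW ≈ 38.8 mm

Precipitable water is the column-integrated vapour mass per unit area: PW = (1/g) Σ q̄ Δp, with q in kg/kg and Δp in Pa (1 kg/m² of water = 1 mm).
Layer 1020–800 hPa: Δp = 220 hPa = 22000 Pa, q̄ = 0.0094 kg/kg → 0.0094 × 22000 / 9.8 = 21.10 mm
Layer 800–480 hPa: Δp = 320 hPa = 32000 Pa, q̄ = 0.0049 kg/kg → 0.0049 × 32000 / 9.8 = 16.00 mm
Layer 480–200 hPa: Δp = 280 hPa = 28000 Pa, q̄ = 0.0006 kg/kg → 0.0006 × 28000 / 9.8 = 1.71 mm
PW = 21.10 + 16.00 + 1.71 = 38.81 ≈ 38.8 mm.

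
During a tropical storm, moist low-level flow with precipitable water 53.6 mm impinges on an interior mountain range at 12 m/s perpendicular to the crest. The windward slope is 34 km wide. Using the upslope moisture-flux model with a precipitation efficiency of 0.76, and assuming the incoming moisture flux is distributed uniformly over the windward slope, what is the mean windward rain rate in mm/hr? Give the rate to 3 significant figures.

Incoming column moisture flux per unit ridge length: F = V × PW = 12 × 53.6 = 643.2 mm·m/s.
Spread over the 34 km slope with efficiency ε = 0.76: R = ε·F/W = 0.76 × 643.2 / 34000 m = 1.438e-02 mm/s.
R = 1.438e-02 × 3600 = 51.8 mm/hr.

R ≈ 51.8 mm/hr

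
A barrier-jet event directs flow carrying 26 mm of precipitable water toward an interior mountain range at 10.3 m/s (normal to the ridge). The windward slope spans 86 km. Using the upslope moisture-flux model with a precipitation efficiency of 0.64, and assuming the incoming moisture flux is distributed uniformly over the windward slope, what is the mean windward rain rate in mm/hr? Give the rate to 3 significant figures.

R ≈ 7.17 mm/hr

Incoming column moisture flux per unit ridge length: F = V × PW = 10.3 × 26 = 267.8 mm·m/s.
Spread over the 86 km slope with efficiency ε = 0.64: R = ε·F/W = 0.64 × 267.8 / 86000 m = 1.993e-03 mm/s.
R = 1.993e-03 × 3600 = 7.17 mm/hr.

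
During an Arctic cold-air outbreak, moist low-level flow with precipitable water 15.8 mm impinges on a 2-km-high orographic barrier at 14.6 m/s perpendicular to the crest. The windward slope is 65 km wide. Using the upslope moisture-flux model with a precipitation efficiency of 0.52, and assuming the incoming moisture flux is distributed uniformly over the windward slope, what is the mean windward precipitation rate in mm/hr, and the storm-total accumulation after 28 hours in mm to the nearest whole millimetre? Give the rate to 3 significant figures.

Incoming column moisture flux per unit ridge length: F = V × PW = 14.6 × 15.8 = 230.68 mm·m/s.
Spread over the 65 km slope with efficiency ε = 0.52: R = ε·F/W = 0.52 × 230.68 / 65000 m = 1.845e-03 mm/s.
R = 1.845e-03 × 3600 = 6.64 mm/hr.
Over 28 h: total = 6.64 × 28 = 185.92 ≈ 186 mm.

R ≈ 6.64 mm/hr; total ≈ 186 mm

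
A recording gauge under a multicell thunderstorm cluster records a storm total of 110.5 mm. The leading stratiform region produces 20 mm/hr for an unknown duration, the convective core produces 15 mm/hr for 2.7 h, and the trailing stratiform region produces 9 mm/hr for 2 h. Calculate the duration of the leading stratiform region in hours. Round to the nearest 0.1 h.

duration ≈ 2.6 h

Known phases: 15 × 2.7 + 9 × 2 = 40.5 + 18 = 58.5 mm.
Remaining depth = 110.5 − 58.5 = 52 mm.
Duration = 52 / 20 = 2.6 h.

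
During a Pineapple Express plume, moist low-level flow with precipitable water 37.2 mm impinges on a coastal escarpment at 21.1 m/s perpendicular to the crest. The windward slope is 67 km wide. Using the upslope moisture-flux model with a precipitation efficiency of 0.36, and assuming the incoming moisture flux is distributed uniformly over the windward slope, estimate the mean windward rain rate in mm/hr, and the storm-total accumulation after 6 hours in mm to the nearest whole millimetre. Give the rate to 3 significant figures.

R ≈ 15.2 mm/hr; total ≈ 91 mm

Incoming column moisture flux per unit ridge length: F = V × PW = 21.1 × 37.2 = 784.92 mm·m/s.
Spread over the 67 km slope with efficiency ε = 0.36: R = ε·F/W = 0.36 × 784.92 / 67000 m = 4.217e-03 mm/s.
R = 4.217e-03 × 3600 = 15.2 mm/hr.
Over 6 h: total = 15.2 × 6 = 91.2 ≈ 91 mm.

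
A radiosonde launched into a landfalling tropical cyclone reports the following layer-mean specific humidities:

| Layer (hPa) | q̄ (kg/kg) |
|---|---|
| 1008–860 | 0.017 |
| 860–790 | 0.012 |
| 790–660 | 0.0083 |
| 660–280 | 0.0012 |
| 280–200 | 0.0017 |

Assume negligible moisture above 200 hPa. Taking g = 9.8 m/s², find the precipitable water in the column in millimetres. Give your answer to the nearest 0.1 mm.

PW ≈ 51.3 mm

Precipitable water is the column-integrated vapour mass per unit area: PW = (1/g) Σ q̄ Δp, with q in kg/kg and Δp in Pa (1 kg/m² of water = 1 mm).
Layer 1008–860 hPa: Δp = 148 hPa = 14800 Pa, q̄ = 0.017 kg/kg → 0.017 × 14800 / 9.8 = 25.67 mm
Layer 860–790 hPa: Δp = 70 hPa = 7000 Pa, q̄ = 0.012 kg/kg → 0.012 × 7000 / 9.8 = 8.57 mm
Layer 790–660 hPa: Δp = 130 hPa = 13000 Pa, q̄ = 0.0083 kg/kg → 0.0083 × 13000 / 9.8 = 11.01 mm
Layer 660–280 hPa: Δp = 380 hPa = 38000 Pa, q̄ = 0.0012 kg/kg → 0.0012 × 38000 / 9.8 = 4.65 mm
Layer 280–200 hPa: Δp = 80 hPa = 8000 Pa, q̄ = 0.0017 kg/kg → 0.0017 × 8000 / 9.8 = 1.39 mm
PW = 25.67 + 8.57 + 11.01 + 4.65 + 1.39 = 51.29 ≈ 51.3 mm.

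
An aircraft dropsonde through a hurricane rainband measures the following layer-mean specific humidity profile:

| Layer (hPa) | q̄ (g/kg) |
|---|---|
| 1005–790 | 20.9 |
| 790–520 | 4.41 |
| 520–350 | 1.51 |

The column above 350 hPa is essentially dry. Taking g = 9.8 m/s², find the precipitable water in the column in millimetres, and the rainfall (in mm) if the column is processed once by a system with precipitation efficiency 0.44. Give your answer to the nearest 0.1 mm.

PW ≈ 60.6 mm; rainfall ≈ 26.7 mm

Precipitable water is the column-integrated vapour mass per unit area: PW = (1/g) Σ q̄ Δp, with q in kg/kg and Δp in Pa (1 kg/m² of water = 1 mm).
Layer 1005–790 hPa: Δp = 215 hPa = 21500 Pa, q̄ = 0.0209 kg/kg → 0.0209 × 21500 / 9.8 = 45.85 mm
Layer 790–520 hPa: Δp = 270 hPa = 27000 Pa, q̄ = 0.00441 kg/kg → 0.00441 × 27000 / 9.8 = 12.15 mm
Layer 520–350 hPa: Δp = 170 hPa = 17000 Pa, q̄ = 0.00151 kg/kg → 0.00151 × 17000 / 9.8 = 2.62 mm
PW = 45.85 + 12.15 + 2.62 = 60.62 ≈ 60.6 mm.
Rainfall = ε × PW = 0.44 × 60.6 = 26.7 mm.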